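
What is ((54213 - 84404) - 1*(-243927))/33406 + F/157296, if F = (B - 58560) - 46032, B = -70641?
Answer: 4627664043/875771696 ≈ 5.2841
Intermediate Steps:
F = -175233 (F = (-70641 - 58560) - 46032 = -129201 - 46032 = -175233)
((54213 - 84404) - 1*(-243927))/33406 + F/157296 = ((54213 - 84404) - 1*(-243927))/33406 - 175233/157296 = (-30191 + 243927)*(1/33406) - 175233*1/157296 = 213736*(1/33406) - 58411/52432 = 106868/16703 - 58411/52432 = 4627664043/875771696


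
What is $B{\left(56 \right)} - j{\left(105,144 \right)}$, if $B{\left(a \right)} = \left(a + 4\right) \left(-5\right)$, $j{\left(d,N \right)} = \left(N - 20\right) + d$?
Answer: $-529$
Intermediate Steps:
$j{\left(d,N \right)} = -20 + N + d$ ($j{\left(d,N \right)} = \left(-20 + N\right) + d = -20 + N + d$)
$B{\left(a \right)} = -20 - 5 a$ ($B{\left(a \right)} = \left(4 + a\right) \left(-5\right) = -20 - 5 a$)
$B{\left(56 \right)} - j{\left(105,144 \right)} = \left(-20 - 280\right) - \left(-20 + 144 + 105\right) = \left(-20 - 280\right) - 229 = -300 - 229 = -529$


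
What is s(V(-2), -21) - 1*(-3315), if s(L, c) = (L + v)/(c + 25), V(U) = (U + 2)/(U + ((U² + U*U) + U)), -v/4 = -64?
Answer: 3379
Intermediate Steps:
v = 256 (v = -4*(-64) = 256)
V(U) = (2 + U)/(2*U + 2*U²) (V(U) = (2 + U)/(U + ((U² + U²) + U)) = (2 + U)/(U + (2*U² + U)) = (2 + U)/(U + (U + 2*U²)) = (2 + U)/(2*U + 2*U²))
s(L, c) = (256 + L)/(25 + c) (s(L, c) = (L + 256)/(c + 25) = (256 + L)/(25 + c))
s(V(-2), -21) - 1*(-3315) = (256 + (½)*(2 - 2)/(-2*(1 - 2)))/(25 - 21) - 1*(-3315) = (256 + (½)*(-½)*0/(-1))/4 + 3315 = (256 + (½)*(-½)*(-1)*0)/4 + 3315 = (256 + 0)/4 + 3315 = (¼)*256 + 3315 = 64 + 3315 = 3379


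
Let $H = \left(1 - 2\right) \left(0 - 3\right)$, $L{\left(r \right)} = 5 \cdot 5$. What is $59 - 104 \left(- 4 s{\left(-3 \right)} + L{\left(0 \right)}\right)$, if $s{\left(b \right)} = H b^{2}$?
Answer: $8691$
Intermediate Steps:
$L{\left(r \right)} = 25$
$H = 3$ ($H = \left(-1\right) \left(-3\right) = 3$)
$s{\left(b \right)} = 3 b^{2}$
$59 - 104 \left(- 4 s{\left(-3 \right)} + L{\left(0 \right)}\right) = 59 - 104 \left(- 4 \cdot 3 \left(-3\right)^{2} + 25\right) = 59 - 104 \left(- 4 \cdot 3 \cdot 9 + 25\right) = 59 - 104 \left(\left(-4\right) 27 + 25\right) = 59 - 104 \left(-108 + 25\right) = 59 - -8632 = 59 + 8632 = 8691$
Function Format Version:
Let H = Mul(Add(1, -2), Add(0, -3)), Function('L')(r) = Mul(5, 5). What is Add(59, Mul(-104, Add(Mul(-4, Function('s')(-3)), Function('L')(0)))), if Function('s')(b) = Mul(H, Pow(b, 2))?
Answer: 8691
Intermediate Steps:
Function('L')(r) = 25
H = 3 (H = Mul(-1, -3) = 3)
Function('s')(b) = Mul(3, Pow(b, 2))
Add(59, Mul(-104, Add(Mul(-4, Function('s')(-3)), Function('L')(0)))) = Add(59, Mul(-104, Add(Mul(-4, Mul(3, Pow(-3, 2))), 25))) = Add(59, Mul(-104, Add(Mul(-4, Mul(3, 9)), 25))) = Add(59, Mul(-104, Add(Mul(-4, 27), 25))) = Add(59, Mul(-104, Add(-108, 25))) = Add(59, Mul(-104, -83)) = Add(59, 8632) = 8691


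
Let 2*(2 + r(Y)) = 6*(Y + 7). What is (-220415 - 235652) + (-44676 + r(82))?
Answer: -500478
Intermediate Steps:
r(Y) = 19 + 3*Y (r(Y) = -2 + (6*(Y + 7))/2 = -2 + (6*(7 + Y))/2 = -2 + (42 + 6*Y)/2 = -2 + (21 + 3*Y) = 19 + 3*Y)
(-220415 - 235652) + (-44676 + r(82)) = (-220415 - 235652) + (-44676 + (19 + 3*82)) = -456067 + (-44676 + (19 + 246)) = -456067 + (-44676 + 265) = -456067 - 44411 = -500478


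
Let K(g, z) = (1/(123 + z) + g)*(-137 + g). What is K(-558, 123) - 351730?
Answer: 8874985/246 ≈ 36077.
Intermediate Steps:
K(g, z) = (-137 + g)*(g + 1/(123 + z)) (K(g, z) = (g + 1/(123 + z))*(-137 + g) = (-137 + g)*(g + 1/(123 + z)))
K(-558, 123) - 351730 = (-137 - 16850*(-558) + 123*(-558)² + 123*(-558)² - 137*(-558)*123)/(123 + 123) - 351730 = (-137 + 9402300 + 123*311364 + 123*311364 + 9402858)/246 - 351730 = (-137 + 9402300 + 38297772 + 38297772 + 9402858)/246 - 351730 = (1/246)*95400565 - 351730 = 95400565/246 - 351730 = 8874985/246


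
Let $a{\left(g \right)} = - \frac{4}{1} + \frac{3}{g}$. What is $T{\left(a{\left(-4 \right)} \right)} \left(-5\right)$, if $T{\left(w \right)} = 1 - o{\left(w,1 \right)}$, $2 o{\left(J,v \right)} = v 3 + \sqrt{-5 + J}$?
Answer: $\frac{5}{2} + \frac{5 i \sqrt{39}}{4} \approx 2.5 + 7.8062 i$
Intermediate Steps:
$a{\left(g \right)} = -4 + \frac{3}{g}$ ($a{\left(g \right)} = \left(-4\right) 1 + \frac{3}{g} = -4 + \frac{3}{g}$)
$o{\left(J,v \right)} = \frac{\sqrt{-5 + J}}{2} + \frac{3 v}{2}$ ($o{\left(J,v \right)} = \frac{v 3 + \sqrt{-5 + J}}{2} = \frac{3 v + \sqrt{-5 + J}}{2} = \frac{\sqrt{-5 + J} + 3 v}{2} = \frac{\sqrt{-5 + J}}{2} + \frac{3 v}{2}$)
$T{\left(w \right)} = - \frac{1}{2} - \frac{\sqrt{-5 + w}}{2}$ ($T{\left(w \right)} = 1 - \left(\frac{\sqrt{-5 + w}}{2} + \frac{3}{2} \cdot 1\right) = 1 - \left(\frac{\sqrt{-5 + w}}{2} + \frac{3}{2}\right) = 1 - \left(\frac{3}{2} + \frac{\sqrt{-5 + w}}{2}\right) = - \frac{1}{2} - \frac{\sqrt{-5 + w}}{2}$)
$T{\left(a{\left(-4 \right)} \right)} \left(-5\right) = \left(- \frac{1}{2} - \frac{\sqrt{-5 - \left(4 - \frac{3}{-4}\right)}}{2}\right) \left(-5\right) = \left(- \frac{1}{2} - \frac{\sqrt{-5 + \left(-4 + 3 \left(- \frac{1}{4}\right)\right)}}{2}\right) \left(-5\right) = \left(- \frac{1}{2} - \frac{\sqrt{-5 - \frac{19}{4}}}{2}\right) \left(-5\right) = \left(- \frac{1}{2} - \frac{\sqrt{- \frac{39}{4}}}{2}\right) \left(-5\right) = \left(- \frac{1}{2} - \frac{\frac{1}{2} i \sqrt{39}}{2}\right) \left(-5\right) = \left(- \frac{1}{2} - \frac{i \sqrt{39}}{4}\right) \left(-5\right) = \frac{5}{2} + \frac{5 i \sqrt{39}}{4}$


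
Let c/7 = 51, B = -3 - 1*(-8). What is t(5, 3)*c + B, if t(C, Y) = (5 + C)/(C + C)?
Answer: 362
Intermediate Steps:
t(C, Y) = (5 + C)/(2*C) (t(C, Y) = (5 + C)/((2*C)) = (5 + C)*(1/(2*C)) = (5 + C)/(2*C))
B = 5 (B = -3 + 8 = 5)
c = 357 (c = 7*51 = 357)
t(5, 3)*c + B = ((½)*(5 + 5)/5)*357 + 5 = ((½)*(⅕)*10)*357 + 5 = 1*357 + 5 = 357 + 5 = 362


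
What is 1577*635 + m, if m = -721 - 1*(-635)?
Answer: 1001309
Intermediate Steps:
m = -86 (m = -721 + 635 = -86)
1577*635 + m = 1577*635 - 86 = 1001395 - 86 = 1001309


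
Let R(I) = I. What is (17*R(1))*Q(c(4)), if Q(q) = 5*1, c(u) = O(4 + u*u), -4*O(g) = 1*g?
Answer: 85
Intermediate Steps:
O(g) = -g/4
c(u) = -1 - u**2/4 (c(u) = -(4 + u*u)/4 = -(4 + u**2)/4 = -1 - u**2/4)
Q(q) = 5
(17*R(1))*Q(c(4)) = (17*1)*5 = 17*5 = 85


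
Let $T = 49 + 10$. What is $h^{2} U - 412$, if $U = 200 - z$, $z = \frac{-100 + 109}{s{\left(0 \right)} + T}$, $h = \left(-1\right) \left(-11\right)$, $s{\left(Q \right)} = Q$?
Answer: $\frac{1402403}{59} \approx 23770.0$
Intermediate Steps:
$T = 59$
$h = 11$
$z = \frac{9}{59}$ ($z = \frac{-100 + 109}{0 + 59} = \frac{9}{59} \approx 0.15254$)
$U = \frac{11791}{59}$ ($U = 200 - \frac{9}{59} = \frac{11791}{59} \approx 199.85$)
$h^{2} U - 412 = 11^{2} \cdot \frac{11791}{59} - 412 = 121 \cdot \frac{11791}{59} - 412 = \frac{1426711}{59} - 412 = \frac{1402403}{59}$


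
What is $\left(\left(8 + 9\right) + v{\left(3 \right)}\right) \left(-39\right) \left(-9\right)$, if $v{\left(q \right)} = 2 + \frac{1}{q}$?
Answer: $6786$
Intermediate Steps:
$\left(\left(8 + 9\right) + v{\left(3 \right)}\right) \left(-39\right) \left(-9\right) = \left(\left(8 + 9\right) + \left(2 + \frac{1}{3}\right)\right) \left(-39\right) \left(-9\right) = \left(17 + \left(2 + \frac{1}{3}\right)\right) \left(-39\right) \left(-9\right) = \left(17 + \frac{7}{3}\right) \left(-39\right) \left(-9\right) = \frac{58}{3} \left(-39\right) \left(-9\right) = \left(-754\right) \left(-9\right) = 6786$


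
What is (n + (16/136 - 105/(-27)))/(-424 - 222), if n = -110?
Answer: 16217/98838 ≈ 0.16408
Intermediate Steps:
(n + (16/136 - 105/(-27)))/(-424 - 222) = (-110 + (16/136 - 105/(-27)))/(-424 - 222) = (-110 + (16*(1/136) - 105*(-1/27)))/(-646) = (-110 + (2/17 + 35/9))*(-1/646) = (-110 + 613/153)*(-1/646) = -16217/153*(-1/646) = 16217/98838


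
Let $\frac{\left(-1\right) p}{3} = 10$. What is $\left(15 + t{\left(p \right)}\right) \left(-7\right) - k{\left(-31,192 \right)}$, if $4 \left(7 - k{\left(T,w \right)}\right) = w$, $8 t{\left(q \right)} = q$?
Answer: $- \frac{151}{4} \approx -37.75$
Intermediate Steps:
$p = -30$ ($p = \left(-3\right) 10 = -30$)
$t{\left(q \right)} = \frac{q}{8}$
$k{\left(T,w \right)} = 7 - \frac{w}{4}$
$\left(15 + t{\left(p \right)}\right) \left(-7\right) - k{\left(-31,192 \right)} = \left(15 + \frac{1}{8} \left(-30\right)\right) \left(-7\right) - \left(7 - 48\right) = \left(15 - \frac{15}{4}\right) \left(-7\right) - \left(7 - 48\right) = \frac{45}{4} \left(-7\right) - -41 = - \frac{315}{4} + 41 = - \frac{151}{4}$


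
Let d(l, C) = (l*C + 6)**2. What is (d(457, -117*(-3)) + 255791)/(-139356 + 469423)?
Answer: 25732586360/330067 ≈ 77962.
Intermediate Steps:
d(l, C) = (6 + C*l)**2 (d(l, C) = (C*l + 6)**2 = (6 + C*l)**2)
(d(457, -117*(-3)) + 255791)/(-139356 + 469423) = ((6 - 117*(-3)*457)**2 + 255791)/(-139356 + 469423) = ((6 + 351*457)**2 + 255791)/330067 = ((6 + 160407)**2 + 255791)*(1/330067) = (160413**2 + 255791)*(1/330067) = (25732330569 + 255791)*(1/330067) = 25732586360*(1/330067) = 25732586360/330067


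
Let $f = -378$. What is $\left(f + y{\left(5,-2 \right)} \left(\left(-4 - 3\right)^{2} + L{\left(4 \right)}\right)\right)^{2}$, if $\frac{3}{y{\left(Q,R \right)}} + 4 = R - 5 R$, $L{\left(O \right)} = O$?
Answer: $\frac{1830609}{16} \approx 1.1441 \cdot 10^{5}$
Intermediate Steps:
$y{\left(Q,R \right)} = \frac{3}{-4 - 4 R}$ ($y{\left(Q,R \right)} = \frac{3}{-4 + \left(R - 5 R\right)} = \frac{3}{-4 - 4 R}$)
$\left(f + y{\left(5,-2 \right)} \left(\left(-4 - 3\right)^{2} + L{\left(4 \right)}\right)\right)^{2} = \left(-378 + - \frac{3}{4 + 4 \left(-2\right)} \left(\left(-4 - 3\right)^{2} + 4\right)\right)^{2} = \left(-378 + - \frac{3}{4 - 8} \left(\left(-7\right)^{2} + 4\right)\right)^{2} = \left(-378 + - \frac{3}{-4} \left(49 + 4\right)\right)^{2} = \left(-378 + \left(-3\right) \left(- \frac{1}{4}\right) 53\right)^{2} = \left(-378 + \frac{3}{4} \cdot 53\right)^{2} = \left(-378 + \frac{159}{4}\right)^{2} = \left(- \frac{1353}{4}\right)^{2} = \frac{1830609}{16}$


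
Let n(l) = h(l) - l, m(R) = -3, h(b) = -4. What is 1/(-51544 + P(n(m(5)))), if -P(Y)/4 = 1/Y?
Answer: -1/51540 ≈ -1.9402e-5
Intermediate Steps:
n(l) = -4 - l
P(Y) = -4/Y
1/(-51544 + P(n(m(5)))) = 1/(-51544 - 4/(-4 - 1*(-3))) = 1/(-51544 - 4/(-4 + 3)) = 1/(-51544 - 4/(-1)) = 1/(-51544 - 4*(-1)) = 1/(-51544 + 4) = 1/(-51540) = -1/51540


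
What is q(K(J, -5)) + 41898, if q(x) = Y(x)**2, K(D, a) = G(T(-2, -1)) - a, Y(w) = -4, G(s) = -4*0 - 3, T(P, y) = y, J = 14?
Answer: 41914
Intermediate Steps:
G(s) = -3 (G(s) = 0 - 3 = -3)
K(D, a) = -3 - a
q(x) = 16 (q(x) = (-4)**2 = 16)
q(K(J, -5)) + 41898 = 16 + 41898 = 41914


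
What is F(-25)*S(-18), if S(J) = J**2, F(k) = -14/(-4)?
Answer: 1134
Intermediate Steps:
F(k) = 7/2 (F(k) = -14*(-1/4) = 7/2)
F(-25)*S(-18) = (7/2)*(-18)**2 = (7/2)*324 = 1134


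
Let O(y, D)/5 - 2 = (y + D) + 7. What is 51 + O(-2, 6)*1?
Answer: 116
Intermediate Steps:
O(y, D) = 45 + 5*D + 5*y (O(y, D) = 10 + 5*((y + D) + 7) = 10 + 5*((D + y) + 7) = 10 + 5*(7 + D + y) = 10 + (35 + 5*D + 5*y) = 45 + 5*D + 5*y)
51 + O(-2, 6)*1 = 51 + (45 + 5*6 + 5*(-2))*1 = 51 + (45 + 30 - 10)*1 = 51 + 65*1 = 51 + 65 = 116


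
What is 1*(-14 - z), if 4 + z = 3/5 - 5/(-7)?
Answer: -396/35 ≈ -11.314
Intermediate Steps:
z = -94/35 (z = -4 + (3/5 - 5/(-7)) = -4 + (3*(1/5) - 5*(-1/7)) = -4 + (3/5 + 5/7) = -4 + 46/35 = -94/35 ≈ -2.6857)
1*(-14 - z) = 1*(-14 - 1*(-94/35)) = 1*(-14 + 94/35) = 1*(-396/35) = -396/35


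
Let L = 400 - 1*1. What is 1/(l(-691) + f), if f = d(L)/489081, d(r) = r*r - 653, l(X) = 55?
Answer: 489081/27058003 ≈ 0.018075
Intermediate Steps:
L = 399 (L = 400 - 1 = 399)
d(r) = -653 + r² (d(r) = r² - 653 = -653 + r²)
f = 158548/489081 (f = (-653 + 399²)/489081 = (-653 + 159201)*(1/489081) = 158548*(1/489081) = 158548/489081 ≈ 0.32418)
1/(l(-691) + f) = 1/(55 + 158548/489081) = 1/(27058003/489081) = 489081/27058003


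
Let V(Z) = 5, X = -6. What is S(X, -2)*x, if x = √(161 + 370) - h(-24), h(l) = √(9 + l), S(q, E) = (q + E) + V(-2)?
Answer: -9*√59 + 3*I*√15 ≈ -69.13 + 11.619*I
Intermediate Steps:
S(q, E) = 5 + E + q (S(q, E) = (q + E) + 5 = (E + q) + 5 = 5 + E + q)
x = 3*√59 - I*√15 (x = √(161 + 370) - √(9 - 24) = √531 - √(-15) = 3*√59 - I*√15 ≈ 23.043 - 3.873*I)
S(X, -2)*x = (5 - 2 - 6)*(3*√59 - I*√15) = -3*(3*√59 - I*√15) = -9*√59 + 3*I*√15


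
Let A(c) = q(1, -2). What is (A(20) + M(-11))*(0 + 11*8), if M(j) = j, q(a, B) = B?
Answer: -1144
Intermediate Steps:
A(c) = -2
(A(20) + M(-11))*(0 + 11*8) = (-2 - 11)*(0 + 11*8) = -13*(0 + 88) = -13*88 = -1144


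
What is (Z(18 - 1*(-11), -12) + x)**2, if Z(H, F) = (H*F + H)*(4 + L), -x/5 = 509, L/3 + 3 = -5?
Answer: 14707225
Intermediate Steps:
L = -24 (L = -9 + 3*(-5) = -9 - 15 = -24)
x = -2545 (x = -5*509 = -2545)
Z(H, F) = -20*H - 20*F*H (Z(H, F) = (H*F + H)*(4 - 24) = (F*H + H)*(-20) = (H + F*H)*(-20) = -20*H - 20*F*H)
(Z(18 - 1*(-11), -12) + x)**2 = (20*(18 - 1*(-11))*(-1 - 1*(-12)) - 2545)**2 = (20*(18 + 11)*(-1 + 12) - 2545)**2 = (20*29*11 - 2545)**2 = (6380 - 2545)**2 = 3835**2 = 14707225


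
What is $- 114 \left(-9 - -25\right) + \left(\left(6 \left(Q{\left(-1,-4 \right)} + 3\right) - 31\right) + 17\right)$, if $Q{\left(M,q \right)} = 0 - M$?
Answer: $-1814$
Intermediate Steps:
$Q{\left(M,q \right)} = - M$
$- 114 \left(-9 - -25\right) + \left(\left(6 \left(Q{\left(-1,-4 \right)} + 3\right) - 31\right) + 17\right) = - 114 \left(-9 - -25\right) + \left(\left(6 \left(\left(-1\right) \left(-1\right) + 3\right) - 31\right) + 17\right) = - 114 \left(-9 + 25\right) + \left(\left(6 \left(1 + 3\right) - 31\right) + 17\right) = \left(-114\right) 16 + \left(\left(6 \cdot 4 - 31\right) + 17\right) = -1824 + \left(\left(24 - 31\right) + 17\right) = -1824 + \left(-7 + 17\right) = -1824 + 10 = -1814$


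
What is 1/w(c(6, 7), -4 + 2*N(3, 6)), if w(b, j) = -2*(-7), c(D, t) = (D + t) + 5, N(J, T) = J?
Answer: 1/14 ≈ 0.071429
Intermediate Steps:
c(D, t) = 5 + D + t
w(b, j) = 14
1/w(c(6, 7), -4 + 2*N(3, 6)) = 1/14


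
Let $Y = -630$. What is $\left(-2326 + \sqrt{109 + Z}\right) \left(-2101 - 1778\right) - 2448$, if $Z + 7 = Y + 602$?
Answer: $9020106 - 3879 \sqrt{74} \approx 8.9867 \cdot 10^{6}$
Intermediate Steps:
$Z = -35$ ($Z = -7 + \left(-630 + 602\right) = -7 - 28 = -35$)
$\left(-2326 + \sqrt{109 + Z}\right) \left(-2101 - 1778\right) - 2448 = \left(-2326 + \sqrt{109 - 35}\right) \left(-2101 - 1778\right) - 2448 = \left(-2326 + \sqrt{74}\right) \left(-3879\right) - 2448 = \left(9022554 - 3879 \sqrt{74}\right) - 2448 = 9020106 - 3879 \sqrt{74}$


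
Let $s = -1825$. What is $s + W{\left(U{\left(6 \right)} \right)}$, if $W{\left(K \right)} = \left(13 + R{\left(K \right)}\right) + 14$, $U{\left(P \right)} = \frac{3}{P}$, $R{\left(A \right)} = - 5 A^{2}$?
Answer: $- \frac{7197}{4} \approx -1799.3$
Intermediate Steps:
$W{\left(K \right)} = 27 - 5 K^{2}$ ($W{\left(K \right)} = \left(13 - 5 K^{2}\right) + 14 = 27 - 5 K^{2}$)
$s + W{\left(U{\left(6 \right)} \right)} = -1825 + \left(27 - 5 \left(\frac{3}{6}\right)^{2}\right) = -1825 + \left(27 - 5 \left(3 \cdot \frac{1}{6}\right)^{2}\right) = -1825 + \left(27 - \frac{5}{4}\right) = -1825 + \frac{103}{4} = - \frac{7197}{4}$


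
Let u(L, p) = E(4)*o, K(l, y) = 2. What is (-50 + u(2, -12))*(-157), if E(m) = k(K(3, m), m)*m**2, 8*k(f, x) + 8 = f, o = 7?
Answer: 21038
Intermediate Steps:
k(f, x) = -1 + f/8
E(m) = -3*m**2/4 (E(m) = (-1 + (1/8)*2)*m**2 = (-1 + 1/4)*m**2 = -3*m**2/4)
u(L, p) = -84 (u(L, p) = -3/4*4**2*7 = -3/4*16*7 = -12*7 = -84)
(-50 + u(2, -12))*(-157) = (-50 - 84)*(-157) = -134*(-157) = 21038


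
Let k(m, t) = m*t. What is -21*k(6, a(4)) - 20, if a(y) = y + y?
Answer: -1028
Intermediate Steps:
a(y) = 2*y
-21*k(6, a(4)) - 20 = -126*2*4 - 20 = -126*8 - 20 = -21*48 - 20 = -1008 - 20 = -1028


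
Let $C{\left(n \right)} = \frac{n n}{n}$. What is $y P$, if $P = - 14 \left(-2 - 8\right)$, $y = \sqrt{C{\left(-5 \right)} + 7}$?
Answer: $140 \sqrt{2} \approx 197.99$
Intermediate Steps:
$C{\left(n \right)} = n$ ($C{\left(n \right)} = \frac{n^{2}}{n} = n$)
$y = \sqrt{2}$ ($y = \sqrt{-5 + 7} = \sqrt{2} \approx 1.4142$)
$P = 140$ ($P = \left(-14\right) \left(-10\right) = 140$)
$y P = \sqrt{2} \cdot 140 = 140 \sqrt{2}$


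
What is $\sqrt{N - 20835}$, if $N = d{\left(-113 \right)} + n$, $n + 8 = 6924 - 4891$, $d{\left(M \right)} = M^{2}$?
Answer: $i \sqrt{6041} \approx 77.724 i$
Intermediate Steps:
$n = 2025$ ($n = -8 + \left(6924 - 4891\right) = -8 + 2033 = 2025$)
$N = 14794$ ($N = \left(-113\right)^{2} + 2025 = 12769 + 2025 = 14794$)
$\sqrt{N - 20835} = \sqrt{14794 - 20835} = \sqrt{-6041} = i \sqrt{6041}$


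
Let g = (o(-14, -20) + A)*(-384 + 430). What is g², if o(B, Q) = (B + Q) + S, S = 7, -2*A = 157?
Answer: 23551609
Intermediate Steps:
A = -157/2 (A = -½*157 = -157/2 ≈ -78.500)
o(B, Q) = 7 + B + Q (o(B, Q) = (B + Q) + 7 = 7 + B + Q)
g = -4853 (g = ((7 - 14 - 20) - 157/2)*(-384 + 430) = (-27 - 157/2)*46 = -211/2*46 = -4853)
g² = (-4853)² = 23551609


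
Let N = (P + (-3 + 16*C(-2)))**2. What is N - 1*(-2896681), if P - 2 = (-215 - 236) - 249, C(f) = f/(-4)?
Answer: 3376930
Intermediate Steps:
C(f) = -f/4 (C(f) = f*(-1/4) = -f/4)
P = -698 (P = 2 + ((-215 - 236) - 249) = 2 + (-451 - 249) = 2 - 700 = -698)
N = 480249 (N = (-698 + (-3 + 16*(-1/4*(-2))))**2 = (-698 + (-3 + 16*(1/2)))**2 = (-698 + (-3 + 8))**2 = (-698 + 5)**2 = (-693)**2 = 480249)
N - 1*(-2896681) = 480249 - 1*(-2896681) = 480249 + 2896681 = 3376930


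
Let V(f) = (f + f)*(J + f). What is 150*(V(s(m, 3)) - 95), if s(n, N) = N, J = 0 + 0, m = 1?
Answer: -11550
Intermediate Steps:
J = 0
V(f) = 2*f**2 (V(f) = (f + f)*(0 + f) = (2*f)*f = 2*f**2)
150*(V(s(m, 3)) - 95) = 150*(2*3**2 - 95) = 150*(2*9 - 95) = 150*(18 - 95) = 150*(-77) = -11550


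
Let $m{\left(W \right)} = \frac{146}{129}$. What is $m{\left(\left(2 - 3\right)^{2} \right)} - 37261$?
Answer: $- \frac{4806523}{129} \approx -37260.0$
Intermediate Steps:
$m{\left(W \right)} = \frac{146}{129}$ ($m{\left(W \right)} = 146 \cdot \frac{1}{129} = \frac{146}{129}$)
$m{\left(\left(2 - 3\right)^{2} \right)} - 37261 = \frac{146}{129} - 37261 = - \frac{4806523}{129}$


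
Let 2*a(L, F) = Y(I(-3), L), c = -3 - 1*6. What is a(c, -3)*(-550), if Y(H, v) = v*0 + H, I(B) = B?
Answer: 825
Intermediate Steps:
Y(H, v) = H (Y(H, v) = 0 + H = H)
c = -9 (c = -3 - 6 = -9)
a(L, F) = -3/2 (a(L, F) = (½)*(-3) = -3/2)
a(c, -3)*(-550) = -3/2*(-550) = 825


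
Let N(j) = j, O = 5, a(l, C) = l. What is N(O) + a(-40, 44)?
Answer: -35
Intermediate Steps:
N(O) + a(-40, 44) = 5 - 40 = -35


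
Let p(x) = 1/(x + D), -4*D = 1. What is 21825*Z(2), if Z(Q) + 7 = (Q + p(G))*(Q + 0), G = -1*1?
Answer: -100395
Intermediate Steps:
G = -1
D = -1/4 (D = -1/4*1 = -1/4 ≈ -0.25000)
p(x) = 1/(-1/4 + x) (p(x) = 1/(x - 1/4) = 1/(-1/4 + x))
Z(Q) = -7 + Q*(-4/5 + Q) (Z(Q) = -7 + (Q + 4/(-1 + 4*(-1)))*(Q + 0) = -7 + (Q + 4/(-1 - 4))*Q = -7 + (Q + 4/(-5))*Q = -7 + (Q + 4*(-1/5))*Q = -7 + (Q - 4/5)*Q = -7 + (-4/5 + Q)*Q = -7 + Q*(-4/5 + Q))
21825*Z(2) = 21825*(-7 + 2**2 - 4/5*2) = 21825*(-7 + 4 - 8/5) = 21825*(-23/5) = -100395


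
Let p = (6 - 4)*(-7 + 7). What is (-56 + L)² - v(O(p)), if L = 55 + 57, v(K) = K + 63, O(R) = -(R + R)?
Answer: 3073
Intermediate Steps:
p = 0 (p = 2*0 = 0)
O(R) = -2*R
v(K) = 63 + K
L = 112
(-56 + L)² - v(O(p)) = (-56 + 112)² - (63 - 2*0) = 56² - (63 + 0) = 3136 - 1*63 = 3136 - 63 = 3073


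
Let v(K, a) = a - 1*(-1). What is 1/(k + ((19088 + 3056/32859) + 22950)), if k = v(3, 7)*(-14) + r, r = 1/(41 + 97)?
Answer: 1511514/63371887493 ≈ 2.3851e-5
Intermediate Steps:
v(K, a) = 1 + a (v(K, a) = a + 1 = 1 + a)
r = 1/138 ≈ 0.0072464
k = -15455/138 (k = (1 + 7)*(-14) + 1/138 = 8*(-14) + 1/138 = -112 + 1/138 = -15455/138 ≈ -111.99)
1/(k + ((19088 + 3056/32859) + 22950)) = 1/(-15455/138 + ((19088 + 3056/32859) + 22950)) = 1/(-15455/138 + (627215648/32859 + 22950)) = 1/(-15455/138 + 1381329698/32859) = 1/(63371887493/1511514) = 1511514/63371887493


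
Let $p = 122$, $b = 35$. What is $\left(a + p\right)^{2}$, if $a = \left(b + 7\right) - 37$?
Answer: $16129$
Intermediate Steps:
$a = 5$ ($a = \left(35 + 7\right) - 37 = 42 - 37 = 5$)
$\left(a + p\right)^{2} = \left(5 + 122\right)^{2} = 127^{2} = 16129$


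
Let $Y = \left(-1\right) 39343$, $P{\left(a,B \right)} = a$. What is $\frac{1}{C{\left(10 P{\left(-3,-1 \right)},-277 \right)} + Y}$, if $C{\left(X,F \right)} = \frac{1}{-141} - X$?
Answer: $- \frac{141}{5543134} \approx -2.5437 \cdot 10^{-5}$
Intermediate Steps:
$C{\left(X,F \right)} = - \frac{1}{141} - X$
$Y = -39343$
$\frac{1}{C{\left(10 P{\left(-3,-1 \right)},-277 \right)} + Y} = \frac{1}{\left(- \frac{1}{141} - 10 \left(-3\right)\right) - 39343} = \frac{1}{\left(- \frac{1}{141} - -30\right) - 39343} = \frac{1}{\left(- \frac{1}{141} + 30\right) - 39343} = \frac{1}{\frac{4229}{141} - 39343} = \frac{1}{- \frac{5543134}{141}} = - \frac{141}{5543134}$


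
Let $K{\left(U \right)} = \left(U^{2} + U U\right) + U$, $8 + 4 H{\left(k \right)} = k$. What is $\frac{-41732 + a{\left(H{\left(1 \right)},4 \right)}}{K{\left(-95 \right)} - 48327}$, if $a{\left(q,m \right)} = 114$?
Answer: $\frac{20809}{15186} \approx 1.3703$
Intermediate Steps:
$H{\left(k \right)} = -2 + \frac{k}{4}$
$K{\left(U \right)} = U + 2 U^{2}$ ($K{\left(U \right)} = \left(U^{2} + U^{2}\right) + U = 2 U^{2} + U = U + 2 U^{2}$)
$\frac{-41732 + a{\left(H{\left(1 \right)},4 \right)}}{K{\left(-95 \right)} - 48327} = \frac{-41732 + 114}{- 95 \left(1 + 2 \left(-95\right)\right) - 48327} = - \frac{41618}{- 95 \left(1 - 190\right) - 48327} = - \frac{41618}{\left(-95\right) \left(-189\right) - 48327} = - \frac{41618}{17955 - 48327} = - \frac{41618}{-30372} = \left(-41618\right) \left(- \frac{1}{30372}\right) = \frac{20809}{15186}$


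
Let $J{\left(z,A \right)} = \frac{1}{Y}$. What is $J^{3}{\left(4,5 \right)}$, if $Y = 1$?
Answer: $1$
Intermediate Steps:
$J{\left(z,A \right)} = 1$ ($J{\left(z,A \right)} = 1^{-1} = 1$)
$J^{3}{\left(4,5 \right)} = 1^{3} = 1$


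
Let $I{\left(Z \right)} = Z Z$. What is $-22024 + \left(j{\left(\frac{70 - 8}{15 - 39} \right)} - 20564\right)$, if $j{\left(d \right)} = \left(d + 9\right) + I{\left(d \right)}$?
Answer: $- \frac{6130787}{144} \approx -42575.0$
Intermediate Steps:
$I{\left(Z \right)} = Z^{2}$
$j{\left(d \right)} = 9 + d + d^{2}$ ($j{\left(d \right)} = \left(d + 9\right) + d^{2} = \left(9 + d\right) + d^{2} = 9 + d + d^{2}$)
$-22024 + \left(j{\left(\frac{70 - 8}{15 - 39} \right)} - 20564\right) = -22024 - \left(20555 - \frac{\left(70 - 8\right)^{2}}{\left(15 - 39\right)^{2}} - \frac{70 - 8}{15 - 39}\right) = -22024 + \left(\left(9 + \frac{62}{-24} + \left(\frac{62}{-24}\right)^{2}\right) - 20564\right) = -22024 + \left(\left(9 + 62 \left(- \frac{1}{24}\right) + \left(62 \left(- \frac{1}{24}\right)\right)^{2}\right) - 20564\right) = -22024 + \left(\left(9 - \frac{31}{12} + \left(- \frac{31}{12}\right)^{2}\right) - 20564\right) = -22024 + \left(\left(9 - \frac{31}{12} + \frac{961}{144}\right) - 20564\right) = -22024 + \left(\frac{1885}{144} - 20564\right) = -22024 - \frac{2959331}{144} = - \frac{6130787}{144}$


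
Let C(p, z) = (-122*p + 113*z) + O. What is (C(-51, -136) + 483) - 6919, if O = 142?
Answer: -15440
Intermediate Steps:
C(p, z) = 142 - 122*p + 113*z (C(p, z) = (-122*p + 113*z) + 142 = 142 - 122*p + 113*z)
(C(-51, -136) + 483) - 6919 = ((142 - 122*(-51) + 113*(-136)) + 483) - 6919 = ((142 + 6222 - 15368) + 483) - 6919 = (-9004 + 483) - 6919 = -8521 - 6919 = -15440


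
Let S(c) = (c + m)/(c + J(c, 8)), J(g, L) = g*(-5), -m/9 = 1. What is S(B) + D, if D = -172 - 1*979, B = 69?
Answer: -26478/23 ≈ -1151.2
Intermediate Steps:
m = -9 (m = -9*1 = -9)
J(g, L) = -5*g
S(c) = -(-9 + c)/(4*c) (S(c) = (c - 9)/(c - 5*c) = (-9 + c)/((-4*c)) = (-9 + c)*(-1/(4*c)) = -(-9 + c)/(4*c))
D = -1151 (D = -172 - 979 = -1151)
S(B) + D = (1/4)*(9 - 1*69)/69 - 1151 = (1/4)*(1/69)*(9 - 69) - 1151 = (1/4)*(1/69)*(-60) - 1151 = -5/23 - 1151 = -26478/23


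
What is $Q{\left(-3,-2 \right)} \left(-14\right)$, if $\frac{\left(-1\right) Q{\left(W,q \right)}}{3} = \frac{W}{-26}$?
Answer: $\frac{63}{13} \approx 4.8462$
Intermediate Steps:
$Q{\left(W,q \right)} = \frac{3 W}{26}$ ($Q{\left(W,q \right)} = - 3 \frac{W}{-26} = - 3 W \left(- \frac{1}{26}\right) = - 3 \left(- \frac{W}{26}\right) = \frac{3 W}{26}$)
$Q{\left(-3,-2 \right)} \left(-14\right) = \frac{3}{26} \left(-3\right) \left(-14\right) = \left(- \frac{9}{26}\right) \left(-14\right) = \frac{63}{13}$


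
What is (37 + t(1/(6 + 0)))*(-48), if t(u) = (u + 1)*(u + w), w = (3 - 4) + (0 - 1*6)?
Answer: -4180/3 ≈ -1393.3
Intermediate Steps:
w = -7 (w = -1 + (0 - 6) = -1 - 6 = -7)
t(u) = (1 + u)*(-7 + u) (t(u) = (u + 1)*(u - 7) = (1 + u)*(-7 + u))
(37 + t(1/(6 + 0)))*(-48) = (37 + (-7 + (1/(6 + 0))**2 - 6/(6 + 0)))*(-48) = (37 + (-7 + (1/6)**2 - 6/6))*(-48) = (37 + (-7 + (1/6)**2 - 6*1/6))*(-48) = (37 + (-7 + 1/36 - 1))*(-48) = (37 - 287/36)*(-48) = (1045/36)*(-48) = -4180/3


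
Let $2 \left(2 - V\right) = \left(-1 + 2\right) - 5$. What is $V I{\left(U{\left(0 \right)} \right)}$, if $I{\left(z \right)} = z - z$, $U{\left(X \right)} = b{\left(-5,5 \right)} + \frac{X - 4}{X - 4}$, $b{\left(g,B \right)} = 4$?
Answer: $0$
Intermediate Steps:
$U{\left(X \right)} = 5$ ($U{\left(X \right)} = 4 + \frac{X - 4}{X - 4} = 4 + \frac{-4 + X}{-4 + X} = 4 + 1 = 5$)
$I{\left(z \right)} = 0$
$V = 4$ ($V = 2 - \frac{\left(-1 + 2\right) - 5}{2} = 2 - \frac{1 - 5}{2} = 2 - -2 = 2 + 2 = 4$)
$V I{\left(U{\left(0 \right)} \right)} = 4 \cdot 0 = 0$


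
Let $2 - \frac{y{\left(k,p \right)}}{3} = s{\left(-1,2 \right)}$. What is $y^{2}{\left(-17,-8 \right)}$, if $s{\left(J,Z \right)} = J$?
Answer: $81$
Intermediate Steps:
$y{\left(k,p \right)} = 9$ ($y{\left(k,p \right)} = 6 - -3 = 6 + 3 = 9$)
$y^{2}{\left(-17,-8 \right)} = 9^{2} = 81$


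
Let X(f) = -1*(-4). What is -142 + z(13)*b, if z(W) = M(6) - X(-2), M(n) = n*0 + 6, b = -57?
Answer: -256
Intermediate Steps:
X(f) = 4
M(n) = 6 (M(n) = 0 + 6 = 6)
z(W) = 2 (z(W) = 6 - 1*4 = 6 - 4 = 2)
-142 + z(13)*b = -142 + 2*(-57) = -142 - 114 = -256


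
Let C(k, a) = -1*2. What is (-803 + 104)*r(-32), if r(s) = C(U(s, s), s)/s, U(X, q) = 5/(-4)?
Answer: -699/16 ≈ -43.688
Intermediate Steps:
U(X, q) = -5/4 (U(X, q) = 5*(-¼) = -5/4)
C(k, a) = -2
r(s) = -2/s
(-803 + 104)*r(-32) = (-803 + 104)*(-2/(-32)) = -(-1398)*(-1)/32 = -699*1/16 = -699/16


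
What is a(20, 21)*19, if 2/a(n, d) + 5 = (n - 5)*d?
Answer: 19/155 ≈ 0.12258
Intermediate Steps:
a(n, d) = 2/(-5 + d*(-5 + n)) (a(n, d) = 2/(-5 + (n - 5)*d) = 2/(-5 + (-5 + n)*d) = 2/(-5 + d*(-5 + n)))
a(20, 21)*19 = (2/(-5 - 5*21 + 21*20))*19 = (2/(-5 - 105 + 420))*19 = (2/310)*19 = (2*(1/310))*19 = (1/155)*19 = 19/155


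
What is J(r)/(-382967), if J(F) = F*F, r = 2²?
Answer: -16/382967 ≈ -4.1779e-5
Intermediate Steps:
r = 4
J(F) = F²
J(r)/(-382967) = 4²/(-382967) = 16*(-1/382967) = -16/382967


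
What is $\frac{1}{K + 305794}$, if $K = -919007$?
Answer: $- \frac{1}{613213} \approx -1.6308 \cdot 10^{-6}$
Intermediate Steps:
$\frac{1}{K + 305794} = \frac{1}{-919007 + 305794} = \frac{1}{-613213} = - \frac{1}{613213}$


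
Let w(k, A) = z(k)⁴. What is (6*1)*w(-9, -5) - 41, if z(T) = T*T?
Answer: 258280285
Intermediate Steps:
z(T) = T²
w(k, A) = k⁸ (w(k, A) = (k²)⁴ = k⁸)
(6*1)*w(-9, -5) - 41 = (6*1)*(-9)⁸ - 41 = 6*43046721 - 41 = 258280326 - 41 = 258280285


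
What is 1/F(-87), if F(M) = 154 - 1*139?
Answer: 1/15 ≈ 0.066667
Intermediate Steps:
F(M) = 15 (F(M) = 154 - 139 = 15)
1/F(-87) = 1/15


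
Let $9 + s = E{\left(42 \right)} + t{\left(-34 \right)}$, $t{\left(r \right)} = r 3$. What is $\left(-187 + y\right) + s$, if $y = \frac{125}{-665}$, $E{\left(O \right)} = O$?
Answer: $- \frac{34073}{133} \approx -256.19$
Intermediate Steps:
$t{\left(r \right)} = 3 r$
$s = -69$ ($s = -9 + \left(42 + 3 \left(-34\right)\right) = -9 + \left(42 - 102\right) = -9 - 60 = -69$)
$y = - \frac{25}{133}$ ($y = 125 \left(- \frac{1}{665}\right) = - \frac{25}{133} \approx -0.18797$)
$\left(-187 + y\right) + s = \left(-187 - \frac{25}{133}\right) - 69 = - \frac{24896}{133} - 69 = - \frac{34073}{133}$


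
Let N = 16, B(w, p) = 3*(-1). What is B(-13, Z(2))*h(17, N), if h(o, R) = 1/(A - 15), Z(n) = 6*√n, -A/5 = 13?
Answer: 3/80 ≈ 0.037500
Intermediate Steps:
A = -65 (A = -5*13 = -65)
B(w, p) = -3
h(o, R) = -1/80 (h(o, R) = 1/(-65 - 15) = 1/(-80) = -1/80)
B(-13, Z(2))*h(17, N) = -3*(-1/80) = 3/80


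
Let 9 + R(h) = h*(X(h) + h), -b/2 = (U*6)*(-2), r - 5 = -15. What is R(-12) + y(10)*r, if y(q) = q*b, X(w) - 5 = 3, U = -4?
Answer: 9639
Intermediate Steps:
X(w) = 8 (X(w) = 5 + 3 = 8)
r = -10 (r = 5 - 15 = -10)
b = -96 (b = -2*(-4*6)*(-2) = -(-48)*(-2) = -2*48 = -96)
y(q) = -96*q (y(q) = q*(-96) = -96*q)
R(h) = -9 + h*(8 + h)
R(-12) + y(10)*r = (-9 + (-12)² + 8*(-12)) - 96*10*(-10) = (-9 + 144 - 96) - 960*(-10) = 39 + 9600 = 9639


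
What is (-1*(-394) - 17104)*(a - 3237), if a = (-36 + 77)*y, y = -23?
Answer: 69847800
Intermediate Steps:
a = -943 (a = (-36 + 77)*(-23) = 41*(-23) = -943)
(-1*(-394) - 17104)*(a - 3237) = (-1*(-394) - 17104)*(-943 - 3237) = (394 - 17104)*(-4180) = -16710*(-4180) = 69847800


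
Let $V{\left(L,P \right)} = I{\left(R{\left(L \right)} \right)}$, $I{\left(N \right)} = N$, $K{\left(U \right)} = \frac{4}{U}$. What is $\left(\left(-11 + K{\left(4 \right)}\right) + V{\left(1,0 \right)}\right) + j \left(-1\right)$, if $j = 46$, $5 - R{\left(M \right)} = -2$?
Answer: $-49$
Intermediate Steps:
$R{\left(M \right)} = 7$ ($R{\left(M \right)} = 5 - -2 = 5 + 2 = 7$)
$V{\left(L,P \right)} = 7$
$\left(\left(-11 + K{\left(4 \right)}\right) + V{\left(1,0 \right)}\right) + j \left(-1\right) = \left(\left(-11 + \frac{4}{4}\right) + 7\right) + 46 \left(-1\right) = \left(\left(-11 + 4 \cdot \frac{1}{4}\right) + 7\right) - 46 = \left(\left(-11 + 1\right) + 7\right) - 46 = \left(-10 + 7\right) - 46 = -3 - 46 = -49$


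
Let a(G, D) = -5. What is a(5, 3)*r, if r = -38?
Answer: 190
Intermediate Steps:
a(5, 3)*r = -5*(-38) = 190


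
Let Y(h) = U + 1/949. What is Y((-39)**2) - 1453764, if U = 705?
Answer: -1378952990/949 ≈ -1.4531e+6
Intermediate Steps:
Y(h) = 669046/949 (Y(h) = 705 + 1/949 = 669046/949)
Y((-39)**2) - 1453764 = 669046/949 - 1453764 = -1378952990/949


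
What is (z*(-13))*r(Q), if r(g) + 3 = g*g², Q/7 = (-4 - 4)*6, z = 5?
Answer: 2465648835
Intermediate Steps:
Q = -336 (Q = 7*((-4 - 4)*6) = 7*(-8*6) = 7*(-48) = -336)
r(g) = -3 + g³ (r(g) = -3 + g*g² = -3 + g³)
(z*(-13))*r(Q) = (5*(-13))*(-3 + (-336)³) = -65*(-3 - 37933056) = -65*(-37933059) = 2465648835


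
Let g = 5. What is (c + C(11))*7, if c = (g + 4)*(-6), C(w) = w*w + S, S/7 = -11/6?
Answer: 2275/6 ≈ 379.17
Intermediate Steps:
S = -77/6 (S = 7*(-11/6) = -77/6 ≈ -12.833)
C(w) = -77/6 + w² (C(w) = w*w - 77/6 = w² - 77/6 = -77/6 + w²)
c = -54 (c = (5 + 4)*(-6) = 9*(-6) = -54)
(c + C(11))*7 = (-54 + (-77/6 + 11²))*7 = (-54 + (-77/6 + 121))*7 = (-54 + 649/6)*7 = (325/6)*7 = 2275/6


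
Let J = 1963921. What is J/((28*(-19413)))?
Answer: -1963921/543564 ≈ -3.6130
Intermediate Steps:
J/((28*(-19413))) = 1963921/((28*(-19413))) = 1963921/(-543564) = 1963921*(-1/543564) = -1963921/543564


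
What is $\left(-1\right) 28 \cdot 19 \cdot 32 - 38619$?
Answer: $-55643$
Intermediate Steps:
$\left(-1\right) 28 \cdot 19 \cdot 32 - 38619 = \left(-28\right) 19 \cdot 32 - 38619 = \left(-532\right) 32 - 38619 = -17024 - 38619 = -55643$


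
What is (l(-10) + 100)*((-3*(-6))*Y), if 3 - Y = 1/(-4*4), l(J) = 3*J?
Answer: 15435/4 ≈ 3858.8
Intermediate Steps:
Y = 49/16 (Y = 3 - 1/((-4*4)) = 3 - 1/(-16) = 3 - 1*(-1/16) = 3 + 1/16 = 49/16 ≈ 3.0625)
(l(-10) + 100)*((-3*(-6))*Y) = (3*(-10) + 100)*(-3*(-6)*(49/16)) = (-30 + 100)*(18*(49/16)) = 70*(441/8) = 15435/4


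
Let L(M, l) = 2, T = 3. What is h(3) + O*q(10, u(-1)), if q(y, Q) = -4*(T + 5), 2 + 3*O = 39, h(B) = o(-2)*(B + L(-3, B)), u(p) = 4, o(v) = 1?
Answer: -1169/3 ≈ -389.67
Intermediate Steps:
h(B) = 2 + B (h(B) = 1*(B + 2) = 1*(2 + B) = 2 + B)
O = 37/3 (O = -⅔ + (⅓)*39 = -⅔ + 13 = 37/3 ≈ 12.333)
q(y, Q) = -32 (q(y, Q) = -4*(3 + 5) = -4*8 = -32)
h(3) + O*q(10, u(-1)) = (2 + 3) + (37/3)*(-32) = 5 - 1184/3 = -1169/3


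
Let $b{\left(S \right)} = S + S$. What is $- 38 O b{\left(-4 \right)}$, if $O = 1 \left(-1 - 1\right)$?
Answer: $-608$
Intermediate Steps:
$b{\left(S \right)} = 2 S$
$O = -2$ ($O = 1 \left(-2\right) = -2$)
$- 38 O b{\left(-4 \right)} = - 38 \left(- 2 \cdot 2 \left(-4\right)\right) = - 38 \left(\left(-2\right) \left(-8\right)\right) = \left(-38\right) 16 = -608$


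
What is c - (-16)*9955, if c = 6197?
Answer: 165477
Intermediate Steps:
c - (-16)*9955 = 6197 - (-16)*9955 = 6197 - 1*(-159280) = 6197 + 159280 = 165477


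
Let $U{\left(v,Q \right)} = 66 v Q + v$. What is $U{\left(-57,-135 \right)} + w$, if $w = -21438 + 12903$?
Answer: $499278$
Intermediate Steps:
$U{\left(v,Q \right)} = v + 66 Q v$ ($U{\left(v,Q \right)} = 66 Q v + v = v + 66 Q v$)
$w = -8535$
$U{\left(-57,-135 \right)} + w = - 57 \left(1 + 66 \left(-135\right)\right) - 8535 = - 57 \left(1 - 8910\right) - 8535 = \left(-57\right) \left(-8909\right) - 8535 = 507813 - 8535 = 499278$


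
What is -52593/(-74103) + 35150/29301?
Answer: 1381915981/723764001 ≈ 1.9093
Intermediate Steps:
-52593/(-74103) + 35150/29301 = -52593*(-1/74103) + 35150*(1/29301) = 17531/24701 + 35150/29301 = 1381915981/723764001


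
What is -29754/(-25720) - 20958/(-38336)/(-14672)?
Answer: 149420251209/129166251520 ≈ 1.1568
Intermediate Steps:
-29754/(-25720) - 20958/(-38336)/(-14672) = -29754*(-1/25720) - 20958*(-1/38336)*(-1/14672) = 14877/12860 + (10479/19168)*(-1/14672) = 14877/12860 - 1497/40176128 = 149420251209/129166251520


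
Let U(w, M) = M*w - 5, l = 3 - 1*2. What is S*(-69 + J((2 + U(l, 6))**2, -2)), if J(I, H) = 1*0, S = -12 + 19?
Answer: -483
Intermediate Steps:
S = 7
l = 1 (l = 3 - 2 = 1)
U(w, M) = -5 + M*w
J(I, H) = 0
S*(-69 + J((2 + U(l, 6))**2, -2)) = 7*(-69 + 0) = 7*(-69) = -483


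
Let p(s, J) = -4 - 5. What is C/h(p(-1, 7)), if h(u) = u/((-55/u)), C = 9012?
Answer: -165220/27 ≈ -6119.3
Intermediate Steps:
p(s, J) = -9
h(u) = -u²/55 (h(u) = u*(-u/55) = -u²/55)
C/h(p(-1, 7)) = 9012/((-1/55*(-9)²)) = 9012/((-1/55*81)) = 9012/(-81/55) = 9012*(-55/81) = -165220/27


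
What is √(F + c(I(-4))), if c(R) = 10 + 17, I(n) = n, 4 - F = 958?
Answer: 3*I*√103 ≈ 30.447*I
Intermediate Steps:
F = -954 (F = 4 - 1*958 = 4 - 958 = -954)
c(R) = 27
√(F + c(I(-4))) = √(-954 + 27) = √(-927) = 3*I*√103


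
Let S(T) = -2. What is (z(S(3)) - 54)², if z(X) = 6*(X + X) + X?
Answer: 6400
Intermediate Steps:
z(X) = 13*X (z(X) = 6*(2*X) + X = 12*X + X = 13*X)
(z(S(3)) - 54)² = (13*(-2) - 54)² = (-26 - 54)² = (-80)² = 6400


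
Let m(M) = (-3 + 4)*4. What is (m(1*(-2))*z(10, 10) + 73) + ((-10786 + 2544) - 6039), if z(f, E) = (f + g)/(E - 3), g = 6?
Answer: -99392/7 ≈ -14199.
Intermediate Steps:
z(f, E) = (6 + f)/(-3 + E) (z(f, E) = (f + 6)/(E - 3) = (6 + f)/(-3 + E))
m(M) = 4 (m(M) = 1*4 = 4)
(m(1*(-2))*z(10, 10) + 73) + ((-10786 + 2544) - 6039) = (4*((6 + 10)/(-3 + 10)) + 73) + ((-10786 + 2544) - 6039) = (4*(16/7) + 73) + (-8242 - 6039) = (4*((⅐)*16) + 73) - 14281 = (4*(16/7) + 73) - 14281 = (64/7 + 73) - 14281 = 575/7 - 14281 = -99392/7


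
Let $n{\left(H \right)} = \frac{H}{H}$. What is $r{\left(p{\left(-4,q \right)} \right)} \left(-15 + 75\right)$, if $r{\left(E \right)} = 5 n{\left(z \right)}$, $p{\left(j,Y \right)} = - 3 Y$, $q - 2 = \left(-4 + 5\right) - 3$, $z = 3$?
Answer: $300$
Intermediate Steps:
$q = 0$ ($q = 2 + \left(\left(-4 + 5\right) - 3\right) = 2 + \left(1 - 3\right) = 2 - 2 = 0$)
$n{\left(H \right)} = 1$
$r{\left(E \right)} = 5$ ($r{\left(E \right)} = 5 \cdot 1 = 5$)
$r{\left(p{\left(-4,q \right)} \right)} \left(-15 + 75\right) = 5 \left(-15 + 75\right) = 5 \cdot 60 = 300$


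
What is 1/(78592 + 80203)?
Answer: 1/158795 ≈ 6.2974e-6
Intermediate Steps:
1/(78592 + 80203) = 1/158795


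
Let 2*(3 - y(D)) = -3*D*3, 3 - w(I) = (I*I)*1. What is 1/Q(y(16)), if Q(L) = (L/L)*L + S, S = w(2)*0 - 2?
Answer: 1/73 ≈ 0.013699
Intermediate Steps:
w(I) = 3 - I**2 (w(I) = 3 - I*I = 3 - I**2)
y(D) = 3 + 9*D/2 (y(D) = 3 - (-3*D)*3/2 = 3 - (-9)*D/2 = 3 + 9*D/2)
S = -2 (S = (3 - 1*2**2)*0 - 2 = (3 - 1*4)*0 - 2 = (3 - 4)*0 - 2 = -1*0 - 2 = 0 - 2 = -2)
Q(L) = -2 + L (Q(L) = (L/L)*L - 2 = 1*L - 2 = L - 2 = -2 + L)
1/Q(y(16)) = 1/(-2 + (3 + (9/2)*16)) = 1/(-2 + (3 + 72)) = 1/(-2 + 75) = 1/73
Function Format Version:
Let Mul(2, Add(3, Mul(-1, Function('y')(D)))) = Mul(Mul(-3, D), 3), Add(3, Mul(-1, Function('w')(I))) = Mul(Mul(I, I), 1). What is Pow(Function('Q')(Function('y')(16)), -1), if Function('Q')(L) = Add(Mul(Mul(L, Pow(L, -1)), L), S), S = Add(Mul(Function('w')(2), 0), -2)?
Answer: Rational(1, 73) ≈ 0.013699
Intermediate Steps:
Function('w')(I) = Add(3, Mul(-1, Pow(I, 2))) (Function('w')(I) = Add(3, Mul(-1, Mul(Mul(I, I), 1))) = Add(3, Mul(-1, Mul(Pow(I, 2), 1))) = Add(3, Mul(-1, Pow(I, 2))))
Function('y')(D) = Add(3, Mul(Rational(9, 2), D)) (Function('y')(D) = Add(3, Mul(Rational(-1, 2), Mul(Mul(-3, D), 3))) = Add(3, Mul(Rational(-1, 2), Mul(-9, D))) = Add(3, Mul(Rational(9, 2), D)))
S = -2 (S = Add(Mul(Add(3, Mul(-1, Pow(2, 2))), 0), -2) = Add(Mul(Add(3, Mul(-1, 4)), 0), -2) = Add(Mul(Add(3, -4), 0), -2) = Add(Mul(-1, 0), -2) = Add(0, -2) = -2)
Function('Q')(L) = Add(-2, L) (Function('Q')(L) = Add(Mul(Mul(L, Pow(L, -1)), L), -2) = Add(Mul(1, L), -2) = Add(L, -2) = Add(-2, L))
Pow(Function('Q')(Function('y')(16)), -1) = Pow(Add(-2, Add(3, Mul(Rational(9, 2), 16))), -1) = Pow(Add(-2, Add(3, 72)), -1) = Pow(Add(-2, 75), -1) = Pow(73, -1) = Rational(1, 73)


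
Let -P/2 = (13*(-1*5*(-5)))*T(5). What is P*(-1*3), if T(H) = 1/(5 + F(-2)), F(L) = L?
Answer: 650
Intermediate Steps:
T(H) = ⅓ (T(H) = 1/(5 - 2) = 1/3 = ⅓)
P = -650/3 (P = -2*13*(-1*5*(-5))/3 = -2*13*(-5*(-5))/3 = -2*13*25/3 = -650/3 ≈ -216.67)
P*(-1*3) = -(-650)*3/3 = -650/3*(-3) = 650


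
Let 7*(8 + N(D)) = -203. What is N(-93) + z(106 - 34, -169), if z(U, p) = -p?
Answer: 132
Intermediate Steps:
N(D) = -37 (N(D) = -8 + (1/7)*(-203) = -8 - 29 = -37)
N(-93) + z(106 - 34, -169) = -37 - 1*(-169) = -37 + 169 = 132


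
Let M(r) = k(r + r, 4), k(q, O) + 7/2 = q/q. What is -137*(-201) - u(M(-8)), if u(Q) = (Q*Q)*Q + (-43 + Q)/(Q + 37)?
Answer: 15209777/552 ≈ 27554.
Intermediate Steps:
k(q, O) = -5/2 (k(q, O) = -7/2 + q/q = -7/2 + 1 = -5/2)
M(r) = -5/2
u(Q) = Q³ + (-43 + Q)/(37 + Q) (u(Q) = Q²*Q + (-43 + Q)/(37 + Q) = Q³ + (-43 + Q)/(37 + Q))
-137*(-201) - u(M(-8)) = -137*(-201) - (-43 - 5/2 + (-5/2)⁴ + 37*(-5/2)³)/(37 - 5/2) = 27537 - (-43 - 5/2 + 625/16 + 37*(-125/8))/69/2 = 27537 - 2*(-43 - 5/2 + 625/16 - 4625/8)/69 = 27537 - 2*(-9353)/(69*16) = 27537 - 1*(-9353/552) = 27537 + 9353/552 = 15209777/552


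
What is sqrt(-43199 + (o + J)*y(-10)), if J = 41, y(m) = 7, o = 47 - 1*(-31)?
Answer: I*sqrt(42366) ≈ 205.83*I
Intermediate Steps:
o = 78 (o = 47 + 31 = 78)
sqrt(-43199 + (o + J)*y(-10)) = sqrt(-43199 + (78 + 41)*7) = sqrt(-43199 + 119*7) = sqrt(-43199 + 833) = sqrt(-42366) = I*sqrt(42366)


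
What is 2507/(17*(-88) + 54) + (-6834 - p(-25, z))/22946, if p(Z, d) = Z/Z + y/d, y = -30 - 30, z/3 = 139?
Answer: -334500941/164258941 ≈ -2.0364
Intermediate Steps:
z = 417 (z = 3*139 = 417)
y = -60
p(Z, d) = 1 - 60/d (p(Z, d) = Z/Z - 60/d = 1 - 60/d)
2507/(17*(-88) + 54) + (-6834 - p(-25, z))/22946 = 2507/(17*(-88) + 54) + (-6834 - (-60 + 417)/417)/22946 = 2507/(-1496 + 54) + (-6834 - 357/417)*(1/22946) = 2507/(-1442) + (-6834 - 1*119/139)*(1/22946) = 2507*(-1/1442) + (-6834 - 119/139)*(1/22946) = -2507/1442 - 950045/139*1/22946 = -2507/1442 - 950045/3189494 = -334500941/164258941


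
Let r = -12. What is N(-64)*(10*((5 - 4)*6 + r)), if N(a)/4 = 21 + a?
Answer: 10320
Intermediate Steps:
N(a) = 84 + 4*a (N(a) = 4*(21 + a) = 84 + 4*a)
N(-64)*(10*((5 - 4)*6 + r)) = (84 + 4*(-64))*(10*((5 - 4)*6 - 12)) = (84 - 256)*(10*(1*6 - 12)) = -1720*(6 - 12) = -1720*(-6) = -172*(-60) = 10320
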